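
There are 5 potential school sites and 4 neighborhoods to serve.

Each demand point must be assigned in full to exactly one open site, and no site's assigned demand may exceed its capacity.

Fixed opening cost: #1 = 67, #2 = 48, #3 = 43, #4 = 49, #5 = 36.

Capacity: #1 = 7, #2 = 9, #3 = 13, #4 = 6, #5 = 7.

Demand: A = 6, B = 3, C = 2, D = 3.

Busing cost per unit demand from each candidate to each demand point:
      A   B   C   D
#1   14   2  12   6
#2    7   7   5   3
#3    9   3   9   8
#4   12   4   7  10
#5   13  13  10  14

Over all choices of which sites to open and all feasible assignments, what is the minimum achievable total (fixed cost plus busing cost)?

169

Open {#2, #3}; cheapest assignment that respects the capacities:
  #2 (cap 9, load 9): A, D — cost 6×7 + 3×3 = 51
  #3 (cap 13, load 5): B, C — cost 3×3 + 2×9 = 27
  Shipping 78, fixed 91 → total 169.
  Any other capacity-feasible assignment to {#2, #3} ships for at least 78.
Compare {#2, #4}: its best feasible assignment gives total 174.
Compare {#3, #5}: its best feasible assignment gives total 186.
Every other set of open sites that can feasibly serve all demand totals ≥ 174 even under its best assignment. Minimum: 169.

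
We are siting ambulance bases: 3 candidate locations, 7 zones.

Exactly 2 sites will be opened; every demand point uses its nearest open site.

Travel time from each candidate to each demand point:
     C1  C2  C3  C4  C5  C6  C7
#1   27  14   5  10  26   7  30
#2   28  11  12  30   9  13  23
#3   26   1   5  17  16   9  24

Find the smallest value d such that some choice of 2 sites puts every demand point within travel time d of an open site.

26

Open {#1, #3}.
  Farthest demand point is C1 at travel time 26 (to #3); all others are ≤ 26.
With {#2, #3} the worst case is 26.
With {#1, #2} the worst case is 27.
No size-2 selection achieves below 26.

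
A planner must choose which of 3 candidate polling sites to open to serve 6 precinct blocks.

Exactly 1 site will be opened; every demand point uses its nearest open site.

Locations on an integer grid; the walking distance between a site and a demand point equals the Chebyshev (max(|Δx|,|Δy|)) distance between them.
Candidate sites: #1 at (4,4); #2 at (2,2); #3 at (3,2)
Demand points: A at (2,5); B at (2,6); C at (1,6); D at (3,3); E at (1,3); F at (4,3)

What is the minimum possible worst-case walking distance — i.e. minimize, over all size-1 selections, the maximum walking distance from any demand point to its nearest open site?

3

Open {#1}.
  Farthest demand point is C at walking distance 3 (to #1); all others are ≤ 3.
With {#2} the worst case is 4.
With {#3} the worst case is 4.
No size-1 selection achieves below 3.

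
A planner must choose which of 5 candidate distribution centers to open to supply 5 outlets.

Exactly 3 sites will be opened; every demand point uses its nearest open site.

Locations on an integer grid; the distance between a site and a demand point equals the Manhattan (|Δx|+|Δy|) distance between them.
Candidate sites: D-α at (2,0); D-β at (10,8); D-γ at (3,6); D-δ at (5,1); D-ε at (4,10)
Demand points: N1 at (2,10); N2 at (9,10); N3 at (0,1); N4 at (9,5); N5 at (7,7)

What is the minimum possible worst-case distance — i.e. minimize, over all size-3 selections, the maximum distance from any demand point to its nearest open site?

Open {D-α, D-β, D-ε}.
  Farthest demand point is N4 at distance 4 (to D-β); all others are ≤ 4.
With {D-α, D-β, D-γ} the worst case is 5.
With {D-β, D-γ, D-δ} the worst case is 5.
No size-3 selection achieves below 4.

4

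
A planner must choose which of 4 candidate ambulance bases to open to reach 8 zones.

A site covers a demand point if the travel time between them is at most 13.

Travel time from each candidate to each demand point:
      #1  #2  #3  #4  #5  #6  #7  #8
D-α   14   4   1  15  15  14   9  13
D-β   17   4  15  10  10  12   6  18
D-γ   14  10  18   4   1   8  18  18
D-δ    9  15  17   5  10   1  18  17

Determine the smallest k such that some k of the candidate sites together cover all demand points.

2

Coverage sets (demand points within 13 of each site):
  D-α: {#2, #3, #7, #8}
  D-β: {#2, #4, #5, #6, #7}
  D-γ: {#2, #4, #5, #6}
  D-δ: {#1, #4, #5, #6}
No single site covers all 8 demand points.
But {D-α, D-δ} covers everything, so the minimum is 2.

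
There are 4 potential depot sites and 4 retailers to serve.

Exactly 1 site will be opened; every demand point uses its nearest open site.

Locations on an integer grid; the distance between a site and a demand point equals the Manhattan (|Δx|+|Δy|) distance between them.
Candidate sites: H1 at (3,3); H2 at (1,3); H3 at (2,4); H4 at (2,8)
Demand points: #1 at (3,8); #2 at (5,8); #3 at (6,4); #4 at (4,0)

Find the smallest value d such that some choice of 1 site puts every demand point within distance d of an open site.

Open {H1}.
  Farthest demand point is #2 at distance 7 (to H1); all others are ≤ 7.
With {H3} the worst case is 7.
With {H2} the worst case is 9.
No size-1 selection achieves below 7.

7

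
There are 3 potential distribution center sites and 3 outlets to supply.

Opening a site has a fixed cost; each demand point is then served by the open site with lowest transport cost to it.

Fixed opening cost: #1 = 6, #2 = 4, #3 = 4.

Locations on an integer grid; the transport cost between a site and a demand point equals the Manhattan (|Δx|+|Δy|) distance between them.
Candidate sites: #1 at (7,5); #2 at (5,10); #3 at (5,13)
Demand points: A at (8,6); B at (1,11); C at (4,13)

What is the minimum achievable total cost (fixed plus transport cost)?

Open {#1, #3}: assign each demand point to its cheapest open site.
  A→#1 2, B→#3 6, C→#3 1
  transport cost 9, fixed 10 → total 19.
Compare {#2}: transport cost 16 + fixed 4 = 20.
Compare {#3}: transport cost 17 + fixed 4 = 21.
Compare {#1, #2}: transport cost 11 + fixed 10 = 21.
All other subsets cost ≥ 20. Minimum total cost: 19.

19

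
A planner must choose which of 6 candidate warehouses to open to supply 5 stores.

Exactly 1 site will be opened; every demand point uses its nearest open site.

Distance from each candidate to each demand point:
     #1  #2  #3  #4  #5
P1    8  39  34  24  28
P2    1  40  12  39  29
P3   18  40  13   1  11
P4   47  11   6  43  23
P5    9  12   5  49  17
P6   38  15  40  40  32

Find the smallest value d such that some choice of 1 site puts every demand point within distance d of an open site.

Open {P1}.
  Farthest demand point is #2 at distance 39 (to P1); all others are ≤ 39.
With {P2} the worst case is 40.
With {P3} the worst case is 40.
No size-1 selection achieves below 39.

39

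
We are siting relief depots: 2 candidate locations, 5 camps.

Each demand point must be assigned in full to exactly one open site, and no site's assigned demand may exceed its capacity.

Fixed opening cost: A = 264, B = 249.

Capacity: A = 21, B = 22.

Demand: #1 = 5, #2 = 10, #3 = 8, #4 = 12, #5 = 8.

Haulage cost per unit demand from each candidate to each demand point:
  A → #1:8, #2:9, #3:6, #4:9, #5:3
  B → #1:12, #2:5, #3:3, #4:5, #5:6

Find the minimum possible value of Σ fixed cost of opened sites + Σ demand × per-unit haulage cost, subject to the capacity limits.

Open {A, B}; cheapest assignment that respects the capacities:
  A (cap 21, load 21): #1, #3, #5 — cost 5×8 + 8×6 + 8×3 = 112
  B (cap 22, load 22): #2, #4 — cost 10×5 + 12×5 = 110
  Shipping 222, fixed 513 → total 735.
  Any other capacity-feasible assignment to {A, B} ships for at least 222.
Total demand is 43 and no other set of sites has combined capacity ≥ 43, so {A, B} is the only feasible choice of open sites. Minimum: 735.

735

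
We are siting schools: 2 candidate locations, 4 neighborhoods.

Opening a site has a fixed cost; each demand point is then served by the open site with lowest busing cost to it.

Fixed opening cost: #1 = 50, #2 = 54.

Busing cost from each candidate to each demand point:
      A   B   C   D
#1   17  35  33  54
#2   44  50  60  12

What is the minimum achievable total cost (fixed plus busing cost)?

189

Open {#1}: assign each demand point to its cheapest open site.
  A→#1 17, B→#1 35, C→#1 33, D→#1 54
  busing cost 139, fixed 50 → total 189.
Compare {#1, #2}: busing cost 97 + fixed 104 = 201.
Compare {#2}: busing cost 166 + fixed 54 = 220.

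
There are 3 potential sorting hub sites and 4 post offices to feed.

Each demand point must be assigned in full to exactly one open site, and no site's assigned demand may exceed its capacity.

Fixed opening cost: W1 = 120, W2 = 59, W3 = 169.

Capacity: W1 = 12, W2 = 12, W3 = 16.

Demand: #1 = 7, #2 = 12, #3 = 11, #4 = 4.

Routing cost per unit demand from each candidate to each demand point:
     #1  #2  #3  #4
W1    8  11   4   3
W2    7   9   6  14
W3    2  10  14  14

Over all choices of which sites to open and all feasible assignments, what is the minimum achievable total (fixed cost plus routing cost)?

Open {W1, W2, W3}; cheapest assignment that respects the capacities:
  W1 (cap 12, load 11): #3 — cost 11×4 = 44
  W2 (cap 12, load 12): #2 — cost 12×9 = 108
  W3 (cap 16, load 11): #1, #4 — cost 7×2 + 4×14 = 70
  Shipping 222, fixed 348 → total 570.
  Any other capacity-feasible assignment to {W1, W2, W3} ships for at least 222.
Total demand is 34 and no other set of sites has combined capacity ≥ 34, so {W1, W2, W3} is the only feasible choice of open sites. Minimum: 570.

570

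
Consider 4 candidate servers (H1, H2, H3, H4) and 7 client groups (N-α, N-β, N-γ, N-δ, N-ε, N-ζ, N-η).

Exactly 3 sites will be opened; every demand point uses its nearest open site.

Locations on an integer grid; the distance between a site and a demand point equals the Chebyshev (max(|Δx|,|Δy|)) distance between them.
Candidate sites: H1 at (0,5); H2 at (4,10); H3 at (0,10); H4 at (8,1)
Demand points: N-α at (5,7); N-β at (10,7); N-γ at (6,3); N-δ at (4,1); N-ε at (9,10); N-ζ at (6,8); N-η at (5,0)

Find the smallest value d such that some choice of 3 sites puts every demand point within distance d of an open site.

6

Open {H1, H2, H3}.
  Farthest demand point is N-β at distance 6 (to H2); all others are ≤ 6.
With {H1, H2, H4} the worst case is 6.
With {H2, H3, H4} the worst case is 6.
No size-3 selection achieves below 6.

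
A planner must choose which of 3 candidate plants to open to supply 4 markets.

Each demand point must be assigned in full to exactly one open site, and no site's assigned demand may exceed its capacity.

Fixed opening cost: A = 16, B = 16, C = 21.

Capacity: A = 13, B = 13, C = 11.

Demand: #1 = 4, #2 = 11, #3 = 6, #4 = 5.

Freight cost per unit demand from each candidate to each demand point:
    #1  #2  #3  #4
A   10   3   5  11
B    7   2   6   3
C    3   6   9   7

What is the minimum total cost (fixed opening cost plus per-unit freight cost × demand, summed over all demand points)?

Open {A, B, C}; cheapest assignment that respects the capacities:
  A (cap 13, load 11): #2 — cost 11×3 = 33
  B (cap 13, load 11): #3, #4 — cost 6×6 + 5×3 = 51
  C (cap 11, load 4): #1 — cost 4×3 = 12
  Shipping 96, fixed 53 → total 149.
  Any other capacity-feasible assignment to {A, B, C} ships for at least 96.
Total demand is 26; every other set of sites either has combined capacity below 26 or cannot fit the demands without splitting one across sites, so {A, B, C} is the only feasible choice of open sites. Minimum: 149.

149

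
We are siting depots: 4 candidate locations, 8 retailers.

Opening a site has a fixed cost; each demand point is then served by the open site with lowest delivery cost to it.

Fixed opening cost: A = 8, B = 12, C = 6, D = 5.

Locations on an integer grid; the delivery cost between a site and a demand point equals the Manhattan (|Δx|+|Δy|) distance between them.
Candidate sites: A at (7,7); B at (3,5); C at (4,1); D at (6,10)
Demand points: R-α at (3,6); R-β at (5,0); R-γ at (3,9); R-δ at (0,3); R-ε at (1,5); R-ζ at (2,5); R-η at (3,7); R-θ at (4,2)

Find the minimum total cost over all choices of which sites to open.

36

Open {B, C}: assign each demand point to its cheapest open site.
  R-α→B 1, R-β→C 2, R-γ→B 4, R-δ→B 5, R-ε→B 2, R-ζ→B 1, R-η→B 2, R-θ→C 1
  delivery cost 18, fixed 18 → total 36.
Compare {B}: delivery cost 26 + fixed 12 = 38.
Compare {B, C, D}: delivery cost 18 + fixed 23 = 41.
Compare {B, D}: delivery cost 26 + fixed 17 = 43.
All other subsets cost ≥ 38. Minimum total cost: 36.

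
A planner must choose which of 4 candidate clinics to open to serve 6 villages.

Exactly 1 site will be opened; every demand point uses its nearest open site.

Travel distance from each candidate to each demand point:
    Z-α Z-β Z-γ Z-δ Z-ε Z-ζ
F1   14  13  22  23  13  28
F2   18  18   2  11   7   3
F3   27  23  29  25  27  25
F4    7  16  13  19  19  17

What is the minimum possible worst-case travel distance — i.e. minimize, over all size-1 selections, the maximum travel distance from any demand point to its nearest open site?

18

Open {F2}.
  Farthest demand point is Z-α at travel distance 18 (to F2); all others are ≤ 18.
With {F4} the worst case is 19.
With {F1} the worst case is 28.
No size-1 selection achieves below 18.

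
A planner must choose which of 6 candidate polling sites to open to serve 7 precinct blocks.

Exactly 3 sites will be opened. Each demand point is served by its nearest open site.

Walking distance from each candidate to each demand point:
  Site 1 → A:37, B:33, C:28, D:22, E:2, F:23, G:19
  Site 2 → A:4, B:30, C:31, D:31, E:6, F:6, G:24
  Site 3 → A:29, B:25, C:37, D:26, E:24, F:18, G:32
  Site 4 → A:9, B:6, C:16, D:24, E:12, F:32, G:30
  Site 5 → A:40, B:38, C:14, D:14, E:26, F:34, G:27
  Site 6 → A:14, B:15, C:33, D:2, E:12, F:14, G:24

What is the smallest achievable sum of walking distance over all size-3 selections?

Open {Site 2, Site 4, Site 6}.
  A→Site 2 4, B→Site 4 6, C→Site 4 16, D→Site 6 2, E→Site 2 6, F→Site 2 6, G→Site 2 24  ⇒ total 64.
Compare {Site 1, Site 4, Site 6}: total 68.
Compare {Site 2, Site 5, Site 6}: total 71.
No size-3 selection does better; minimum is 64.

64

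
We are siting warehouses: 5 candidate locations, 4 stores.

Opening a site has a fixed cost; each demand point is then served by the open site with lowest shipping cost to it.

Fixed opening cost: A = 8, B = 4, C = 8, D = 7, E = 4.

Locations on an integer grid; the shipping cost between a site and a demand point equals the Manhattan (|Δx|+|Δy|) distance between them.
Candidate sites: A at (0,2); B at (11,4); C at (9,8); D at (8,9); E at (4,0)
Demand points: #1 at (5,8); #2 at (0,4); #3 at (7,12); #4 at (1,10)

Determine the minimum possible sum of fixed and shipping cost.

Open {A, D}: assign each demand point to its cheapest open site.
  #1→D 4, #2→A 2, #3→D 4, #4→D 8
  shipping cost 18, fixed 15 → total 33.
Compare {D, E}: shipping cost 24 + fixed 11 = 35.
Compare {D}: shipping cost 29 + fixed 7 = 36.
Compare {A, C}: shipping cost 21 + fixed 16 = 37.
All other subsets cost ≥ 35. Minimum total cost: 33.

33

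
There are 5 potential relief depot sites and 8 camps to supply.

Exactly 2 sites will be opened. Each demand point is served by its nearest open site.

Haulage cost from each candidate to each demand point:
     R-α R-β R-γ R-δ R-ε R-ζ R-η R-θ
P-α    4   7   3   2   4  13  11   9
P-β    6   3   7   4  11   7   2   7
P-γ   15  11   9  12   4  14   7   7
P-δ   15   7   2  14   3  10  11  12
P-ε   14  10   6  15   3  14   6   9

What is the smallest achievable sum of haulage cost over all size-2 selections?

32

Open {P-α, P-β}.
  R-α→P-α 4, R-β→P-β 3, R-γ→P-α 3, R-δ→P-α 2, R-ε→P-α 4, R-ζ→P-β 7, R-η→P-β 2, R-θ→P-β 7  ⇒ total 32.
Compare {P-β, P-δ}: total 34.
Compare {P-β, P-ε}: total 38.
No size-2 selection does better; minimum is 32.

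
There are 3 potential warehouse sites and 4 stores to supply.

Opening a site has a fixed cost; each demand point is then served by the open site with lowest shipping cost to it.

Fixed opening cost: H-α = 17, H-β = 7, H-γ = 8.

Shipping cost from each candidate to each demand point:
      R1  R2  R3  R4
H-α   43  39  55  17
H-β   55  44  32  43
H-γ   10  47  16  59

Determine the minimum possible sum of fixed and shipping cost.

Open {H-α, H-γ}: assign each demand point to its cheapest open site.
  R1→H-γ 10, R2→H-α 39, R3→H-γ 16, R4→H-α 17
  shipping cost 82, fixed 25 → total 107.
Compare {H-α, H-β, H-γ}: shipping cost 82 + fixed 32 = 114.
Compare {H-β, H-γ}: shipping cost 113 + fixed 15 = 128.
Compare {H-γ}: shipping cost 132 + fixed 8 = 140.
All other subsets cost ≥ 114. Minimum total cost: 107.

107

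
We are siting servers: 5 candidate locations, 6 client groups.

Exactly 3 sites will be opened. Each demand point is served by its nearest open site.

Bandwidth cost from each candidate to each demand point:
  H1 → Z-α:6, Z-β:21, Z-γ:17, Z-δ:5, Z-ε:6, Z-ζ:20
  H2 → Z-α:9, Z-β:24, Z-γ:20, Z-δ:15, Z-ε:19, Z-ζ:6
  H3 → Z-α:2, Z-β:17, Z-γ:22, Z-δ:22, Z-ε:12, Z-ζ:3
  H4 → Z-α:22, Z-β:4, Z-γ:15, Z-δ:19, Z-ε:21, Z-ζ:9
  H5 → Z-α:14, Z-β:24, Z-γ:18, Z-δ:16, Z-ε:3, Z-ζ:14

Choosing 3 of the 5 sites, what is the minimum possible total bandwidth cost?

35

Open {H1, H3, H4}.
  Z-α→H3 2, Z-β→H4 4, Z-γ→H4 15, Z-δ→H1 5, Z-ε→H1 6, Z-ζ→H3 3  ⇒ total 35.
Compare {H1, H2, H4}: total 42.
Compare {H1, H4, H5}: total 42.
No size-3 selection does better; minimum is 35.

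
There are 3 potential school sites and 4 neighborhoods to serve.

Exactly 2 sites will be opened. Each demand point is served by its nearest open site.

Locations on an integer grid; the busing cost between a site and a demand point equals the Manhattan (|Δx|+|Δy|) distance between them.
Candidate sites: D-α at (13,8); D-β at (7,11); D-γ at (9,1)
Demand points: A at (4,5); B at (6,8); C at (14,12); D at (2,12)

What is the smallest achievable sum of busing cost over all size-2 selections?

24

Open {D-α, D-β}.
  A→D-β 9, B→D-β 4, C→D-α 5, D→D-β 6  ⇒ total 24.
Compare {D-β, D-γ}: total 27.
Compare {D-α, D-γ}: total 36.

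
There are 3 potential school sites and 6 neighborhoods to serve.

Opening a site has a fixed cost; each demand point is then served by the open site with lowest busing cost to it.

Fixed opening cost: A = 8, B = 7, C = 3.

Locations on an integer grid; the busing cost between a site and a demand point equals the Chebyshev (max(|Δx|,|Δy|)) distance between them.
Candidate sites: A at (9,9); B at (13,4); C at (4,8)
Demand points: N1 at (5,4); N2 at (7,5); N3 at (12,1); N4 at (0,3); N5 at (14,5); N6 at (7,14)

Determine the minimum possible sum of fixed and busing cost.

Open {B, C}: assign each demand point to its cheapest open site.
  N1→C 4, N2→C 3, N3→B 3, N4→C 5, N5→B 1, N6→C 6
  busing cost 22, fixed 10 → total 32.
Compare {C}: busing cost 36 + fixed 3 = 39.
Compare {A, B, C}: busing cost 21 + fixed 18 = 39.
Compare {A, C}: busing cost 30 + fixed 11 = 41.
All other subsets cost ≥ 39. Minimum total cost: 32.

32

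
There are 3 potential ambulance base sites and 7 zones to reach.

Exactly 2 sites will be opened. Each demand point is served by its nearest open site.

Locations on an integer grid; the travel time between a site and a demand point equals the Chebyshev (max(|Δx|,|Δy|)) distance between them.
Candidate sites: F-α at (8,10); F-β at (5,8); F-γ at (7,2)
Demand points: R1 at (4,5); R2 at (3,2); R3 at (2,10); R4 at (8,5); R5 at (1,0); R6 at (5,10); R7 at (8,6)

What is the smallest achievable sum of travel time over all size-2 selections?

Open {F-β, F-γ}.
  R1→F-β 3, R2→F-γ 4, R3→F-β 3, R4→F-β 3, R5→F-γ 6, R6→F-β 2, R7→F-β 3  ⇒ total 24.
Compare {F-α, F-β}: total 28.
Compare {F-α, F-γ}: total 29.

24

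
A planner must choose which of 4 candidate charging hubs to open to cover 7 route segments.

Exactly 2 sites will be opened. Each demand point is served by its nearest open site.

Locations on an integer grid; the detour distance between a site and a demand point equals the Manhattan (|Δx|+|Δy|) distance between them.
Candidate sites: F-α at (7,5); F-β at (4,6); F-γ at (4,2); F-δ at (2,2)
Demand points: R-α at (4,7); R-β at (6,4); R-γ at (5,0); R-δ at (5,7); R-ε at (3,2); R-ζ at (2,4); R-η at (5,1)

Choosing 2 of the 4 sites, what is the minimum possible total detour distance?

17

Open {F-β, F-γ}.
  R-α→F-β 1, R-β→F-β 4, R-γ→F-γ 3, R-δ→F-β 2, R-ε→F-γ 1, R-ζ→F-β 4, R-η→F-γ 2  ⇒ total 17.
Compare {F-β, F-δ}: total 19.
Compare {F-α, F-γ}: total 21.
No size-2 selection does better; minimum is 17.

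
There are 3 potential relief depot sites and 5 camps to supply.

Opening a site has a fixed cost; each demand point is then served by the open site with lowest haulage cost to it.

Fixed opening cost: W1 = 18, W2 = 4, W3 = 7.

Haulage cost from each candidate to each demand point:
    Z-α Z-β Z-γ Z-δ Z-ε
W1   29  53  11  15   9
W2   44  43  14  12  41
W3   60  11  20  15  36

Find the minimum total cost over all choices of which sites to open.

Open {W1, W3}: assign each demand point to its cheapest open site.
  Z-α→W1 29, Z-β→W3 11, Z-γ→W1 11, Z-δ→W1 15, Z-ε→W1 9
  haulage cost 75, fixed 25 → total 100.
Compare {W1, W2, W3}: haulage cost 72 + fixed 29 = 101.
Compare {W1, W2}: haulage cost 104 + fixed 22 = 126.
Compare {W2, W3}: haulage cost 117 + fixed 11 = 128.
All other subsets cost ≥ 101. Minimum total cost: 100.

100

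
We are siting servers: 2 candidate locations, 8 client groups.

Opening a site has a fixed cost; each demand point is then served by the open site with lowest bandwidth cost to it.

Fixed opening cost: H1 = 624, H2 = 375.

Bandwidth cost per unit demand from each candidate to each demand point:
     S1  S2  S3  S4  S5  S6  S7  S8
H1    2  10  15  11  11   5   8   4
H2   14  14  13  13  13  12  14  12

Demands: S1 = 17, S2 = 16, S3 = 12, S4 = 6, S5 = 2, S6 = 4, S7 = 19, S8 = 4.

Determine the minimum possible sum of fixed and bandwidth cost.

Open {H1}: assign each demand point to its cheapest open site.
  S1→H1 17×2=34, S2→H1 16×10=160, S3→H1 12×15=180, S4→H1 6×11=66, S5→H1 2×11=22, S6→H1 4×5=20, S7→H1 19×8=152, S8→H1 4×4=16
  bandwidth cost 650, fixed 624 → total 1274.
Compare {H2}: bandwidth cost 1084 + fixed 375 = 1459.
Compare {H1, H2}: bandwidth cost 626 + fixed 999 = 1625.

1274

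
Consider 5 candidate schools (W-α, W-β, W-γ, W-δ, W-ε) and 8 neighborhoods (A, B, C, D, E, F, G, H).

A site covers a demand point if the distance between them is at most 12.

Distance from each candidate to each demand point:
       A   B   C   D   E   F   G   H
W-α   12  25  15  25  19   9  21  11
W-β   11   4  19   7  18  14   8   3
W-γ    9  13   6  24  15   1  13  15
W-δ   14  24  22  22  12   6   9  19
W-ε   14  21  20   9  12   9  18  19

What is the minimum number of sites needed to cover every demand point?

Coverage sets (demand points within 12 of each site):
  W-α: {A, F, H}
  W-β: {A, B, D, G, H}
  W-γ: {A, C, F}
  W-δ: {E, F, G}
  W-ε: {D, E, F}
No 2 sites suffice: every size-2 union leaves at least one demand point uncovered.
But {W-β, W-γ, W-δ} covers everything, so the minimum is 3.

3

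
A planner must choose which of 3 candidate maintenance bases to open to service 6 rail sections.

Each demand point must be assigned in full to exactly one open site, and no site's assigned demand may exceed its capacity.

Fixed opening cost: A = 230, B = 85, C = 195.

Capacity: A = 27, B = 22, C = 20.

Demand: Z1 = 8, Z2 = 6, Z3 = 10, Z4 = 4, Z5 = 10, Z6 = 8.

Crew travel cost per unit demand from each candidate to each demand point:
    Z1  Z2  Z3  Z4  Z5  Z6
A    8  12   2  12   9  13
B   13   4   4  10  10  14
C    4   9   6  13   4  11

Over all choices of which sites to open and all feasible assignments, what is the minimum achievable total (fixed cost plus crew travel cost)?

Open {A, B}; cheapest assignment that respects the capacities:
  A (cap 27, load 26): Z1, Z3, Z6 — cost 8×8 + 10×2 + 8×13 = 188
  B (cap 22, load 20): Z2, Z4, Z5 — cost 6×4 + 4×10 + 10×10 = 164
  Shipping 352, fixed 315 → total 667.
  Any other capacity-feasible assignment to {A, B} ships for at least 352.
Compare {A, C}: its best feasible assignment gives total 759.
Compare {A, B, C}: its best feasible assignment gives total 770.
Every other set of open sites that can feasibly serve all demand totals ≥ 759 even under its best assignment. Minimum: 667.

667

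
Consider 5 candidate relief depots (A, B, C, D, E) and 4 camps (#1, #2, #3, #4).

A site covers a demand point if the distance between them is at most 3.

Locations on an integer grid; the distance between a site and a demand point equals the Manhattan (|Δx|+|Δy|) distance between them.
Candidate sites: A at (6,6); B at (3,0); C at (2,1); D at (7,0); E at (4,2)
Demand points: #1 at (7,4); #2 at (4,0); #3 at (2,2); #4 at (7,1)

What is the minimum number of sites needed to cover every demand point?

Coverage sets (demand points within 3 of each site):
  A: {#1}
  B: {#2, #3}
  C: {#2, #3}
  D: {#2, #4}
  E: {#2, #3}
No 2 sites suffice: every size-2 union leaves at least one demand point uncovered.
But {A, B, D} covers everything, so the minimum is 3.

3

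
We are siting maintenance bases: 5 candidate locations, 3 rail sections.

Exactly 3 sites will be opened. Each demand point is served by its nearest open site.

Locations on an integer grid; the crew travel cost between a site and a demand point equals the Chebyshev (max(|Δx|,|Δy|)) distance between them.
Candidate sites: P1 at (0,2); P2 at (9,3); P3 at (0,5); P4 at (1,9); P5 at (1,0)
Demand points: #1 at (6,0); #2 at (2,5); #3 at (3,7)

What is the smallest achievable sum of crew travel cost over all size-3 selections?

Open {P2, P3, P4}.
  #1→P2 3, #2→P3 2, #3→P4 2  ⇒ total 7.
Compare {P1, P2, P3}: total 8.
Compare {P1, P2, P4}: total 8.
No size-3 selection does better; minimum is 7.

7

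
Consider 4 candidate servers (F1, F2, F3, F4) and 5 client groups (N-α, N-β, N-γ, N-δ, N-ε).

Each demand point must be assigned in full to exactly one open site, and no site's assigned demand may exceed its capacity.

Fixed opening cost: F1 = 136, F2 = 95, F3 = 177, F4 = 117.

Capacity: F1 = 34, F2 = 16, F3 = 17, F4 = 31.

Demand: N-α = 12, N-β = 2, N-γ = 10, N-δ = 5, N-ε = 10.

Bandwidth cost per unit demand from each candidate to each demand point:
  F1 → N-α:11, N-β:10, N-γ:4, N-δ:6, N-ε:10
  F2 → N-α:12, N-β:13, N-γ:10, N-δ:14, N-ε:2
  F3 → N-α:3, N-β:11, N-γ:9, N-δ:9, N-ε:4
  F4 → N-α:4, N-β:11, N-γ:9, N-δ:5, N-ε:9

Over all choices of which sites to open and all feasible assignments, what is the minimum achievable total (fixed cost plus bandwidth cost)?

417

Open {F2, F4}; cheapest assignment that respects the capacities:
  F2 (cap 16, load 10): N-ε — cost 10×2 = 20
  F4 (cap 31, load 29): N-α, N-β, N-γ, N-δ — cost 12×4 + 2×11 + 10×9 + 5×5 = 185
  Shipping 205, fixed 212 → total 417.
  Any other capacity-feasible assignment to {F2, F4} ships for at least 205.
Compare {F1, F2}: its best feasible assignment gives total 473.
Compare {F1, F4}: its best feasible assignment gives total 476.
Every other set of open sites that can feasibly serve all demand totals ≥ 473 even under its best assignment. Minimum: 417.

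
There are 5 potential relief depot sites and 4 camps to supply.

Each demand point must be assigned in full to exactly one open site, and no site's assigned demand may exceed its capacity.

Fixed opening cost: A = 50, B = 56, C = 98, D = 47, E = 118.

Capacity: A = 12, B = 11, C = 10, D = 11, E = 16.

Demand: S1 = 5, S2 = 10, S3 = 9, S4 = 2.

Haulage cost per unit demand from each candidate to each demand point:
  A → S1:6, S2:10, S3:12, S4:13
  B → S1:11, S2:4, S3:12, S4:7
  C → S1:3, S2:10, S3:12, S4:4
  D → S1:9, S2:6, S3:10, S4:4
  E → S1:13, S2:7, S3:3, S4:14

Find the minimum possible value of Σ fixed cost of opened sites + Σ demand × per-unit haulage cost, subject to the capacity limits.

Open {A, B, D}; cheapest assignment that respects the capacities:
  A (cap 12, load 5): S1 — cost 5×6 = 30
  B (cap 11, load 10): S2 — cost 10×4 = 40
  D (cap 11, load 11): S3, S4 — cost 9×10 + 2×4 = 98
  Shipping 168, fixed 153 → total 321.
  Any other capacity-feasible assignment to {A, B, D} ships for at least 168.
Compare {B, E}: its best feasible assignment gives total 334.
Compare {B, D, E}: its best feasible assignment gives total 341.
Every other set of open sites that can feasibly serve all demand totals ≥ 334 even under its best assignment. Minimum: 321.

321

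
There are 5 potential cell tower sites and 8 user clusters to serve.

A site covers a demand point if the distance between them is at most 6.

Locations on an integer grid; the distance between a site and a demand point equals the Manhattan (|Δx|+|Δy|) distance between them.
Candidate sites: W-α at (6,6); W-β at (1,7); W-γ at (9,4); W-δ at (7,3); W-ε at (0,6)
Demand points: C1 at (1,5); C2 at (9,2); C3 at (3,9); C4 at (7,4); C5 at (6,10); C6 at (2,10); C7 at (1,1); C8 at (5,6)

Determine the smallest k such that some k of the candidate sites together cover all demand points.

Coverage sets (demand points within 6 of each site):
  W-α: {C1, C3, C4, C5, C8}
  W-β: {C1, C3, C6, C7, C8}
  W-γ: {C2, C4, C8}
  W-δ: {C2, C4, C8}
  W-ε: {C1, C3, C6, C7, C8}
No 2 sites suffice: every size-2 union leaves at least one demand point uncovered.
But {W-α, W-β, W-γ} covers everything, so the minimum is 3.

3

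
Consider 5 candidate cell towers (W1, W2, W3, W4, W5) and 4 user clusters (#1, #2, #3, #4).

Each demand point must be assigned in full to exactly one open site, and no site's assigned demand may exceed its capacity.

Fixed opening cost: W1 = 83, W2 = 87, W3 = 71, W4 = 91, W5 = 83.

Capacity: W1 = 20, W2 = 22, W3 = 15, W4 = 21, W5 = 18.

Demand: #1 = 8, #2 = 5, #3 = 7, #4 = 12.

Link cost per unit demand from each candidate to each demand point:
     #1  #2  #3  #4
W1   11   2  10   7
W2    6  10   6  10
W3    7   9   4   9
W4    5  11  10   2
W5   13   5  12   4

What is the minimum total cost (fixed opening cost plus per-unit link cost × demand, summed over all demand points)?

Open {W3, W4}; cheapest assignment that respects the capacities:
  W3 (cap 15, load 12): #2, #3 — cost 5×9 + 7×4 = 73
  W4 (cap 21, load 20): #1, #4 — cost 8×5 + 12×2 = 64
  Shipping 137, fixed 162 → total 299.
  Any other capacity-feasible assignment to {W3, W4} ships for at least 137.
Compare {W3, W5}: its best feasible assignment gives total 311.
Compare {W1, W4}: its best feasible assignment gives total 318.
Every other set of open sites that can feasibly serve all demand totals ≥ 311 even under its best assignment. Minimum: 299.

299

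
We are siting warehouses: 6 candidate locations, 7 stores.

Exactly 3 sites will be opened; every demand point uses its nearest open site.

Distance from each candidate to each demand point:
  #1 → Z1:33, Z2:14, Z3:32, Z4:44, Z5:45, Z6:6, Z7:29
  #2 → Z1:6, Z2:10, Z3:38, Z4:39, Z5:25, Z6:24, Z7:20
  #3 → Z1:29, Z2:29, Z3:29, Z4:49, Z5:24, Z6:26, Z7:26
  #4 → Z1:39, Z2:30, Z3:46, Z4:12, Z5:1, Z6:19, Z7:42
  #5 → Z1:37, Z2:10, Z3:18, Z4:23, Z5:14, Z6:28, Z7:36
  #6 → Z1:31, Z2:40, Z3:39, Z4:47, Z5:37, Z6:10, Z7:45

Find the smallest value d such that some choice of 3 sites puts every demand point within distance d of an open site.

20

Open {#2, #4, #5}.
  Farthest demand point is Z7 at distance 20 (to #2); all others are ≤ 20.
With {#1, #2, #5} the worst case is 23.
With {#2, #5, #6} the worst case is 23.
No size-3 selection achieves below 20.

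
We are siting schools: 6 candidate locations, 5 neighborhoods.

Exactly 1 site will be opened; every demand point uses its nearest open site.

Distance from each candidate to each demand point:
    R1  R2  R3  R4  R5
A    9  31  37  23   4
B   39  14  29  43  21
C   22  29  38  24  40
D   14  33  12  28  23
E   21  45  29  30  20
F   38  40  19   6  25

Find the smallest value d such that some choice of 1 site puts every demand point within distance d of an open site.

Open {D}.
  Farthest demand point is R2 at distance 33 (to D); all others are ≤ 33.
With {A} the worst case is 37.
With {C} the worst case is 40.
No size-1 selection achieves below 33.

33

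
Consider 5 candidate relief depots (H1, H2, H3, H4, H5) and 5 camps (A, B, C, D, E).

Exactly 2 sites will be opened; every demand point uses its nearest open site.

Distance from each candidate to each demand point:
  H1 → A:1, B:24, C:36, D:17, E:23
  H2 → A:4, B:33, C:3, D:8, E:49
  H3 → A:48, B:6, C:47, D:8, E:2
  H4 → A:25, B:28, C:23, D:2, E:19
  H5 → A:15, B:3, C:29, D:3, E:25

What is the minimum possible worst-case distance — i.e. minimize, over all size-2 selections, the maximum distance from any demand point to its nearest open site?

Open {H2, H3}.
  Farthest demand point is D at distance 8 (to H2); all others are ≤ 8.
With {H4, H5} the worst case is 23.
With {H1, H2} the worst case is 24.
No size-2 selection achieves below 8.

8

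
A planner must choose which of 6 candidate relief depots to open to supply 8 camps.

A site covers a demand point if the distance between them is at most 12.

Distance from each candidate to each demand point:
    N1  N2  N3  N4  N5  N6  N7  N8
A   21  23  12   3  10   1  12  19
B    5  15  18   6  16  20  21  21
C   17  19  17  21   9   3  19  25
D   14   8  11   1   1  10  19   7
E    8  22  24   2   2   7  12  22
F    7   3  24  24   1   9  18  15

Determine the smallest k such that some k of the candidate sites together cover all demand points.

2

Coverage sets (demand points within 12 of each site):
  A: {N3, N4, N5, N6, N7}
  B: {N1, N4}
  C: {N5, N6}
  D: {N2, N3, N4, N5, N6, N8}
  E: {N1, N4, N5, N6, N7}
  F: {N1, N2, N5, N6}
No single site covers all 8 demand points.
But {D, E} covers everything, so the minimum is 2.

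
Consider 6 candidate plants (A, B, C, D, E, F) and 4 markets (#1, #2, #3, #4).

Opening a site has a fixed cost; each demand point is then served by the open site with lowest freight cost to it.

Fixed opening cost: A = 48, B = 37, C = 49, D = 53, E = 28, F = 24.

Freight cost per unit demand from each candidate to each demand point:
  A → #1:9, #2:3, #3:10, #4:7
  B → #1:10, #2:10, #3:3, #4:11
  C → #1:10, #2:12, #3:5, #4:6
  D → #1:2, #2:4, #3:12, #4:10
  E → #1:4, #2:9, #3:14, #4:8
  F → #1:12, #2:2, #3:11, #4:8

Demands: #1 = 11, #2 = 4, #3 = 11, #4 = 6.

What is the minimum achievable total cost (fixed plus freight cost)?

221

Open {B, D}: assign each demand point to its cheapest open site.
  #1→D 11×2=22, #2→D 4×4=16, #3→B 11×3=33, #4→D 6×10=60
  freight cost 131, fixed 90 → total 221.
Compare {B, E, F}: freight cost 133 + fixed 89 = 222.
Compare {B, D, F}: freight cost 111 + fixed 114 = 225.
Compare {B, E}: freight cost 161 + fixed 65 = 226.
All other subsets cost ≥ 222. Minimum total cost: 221.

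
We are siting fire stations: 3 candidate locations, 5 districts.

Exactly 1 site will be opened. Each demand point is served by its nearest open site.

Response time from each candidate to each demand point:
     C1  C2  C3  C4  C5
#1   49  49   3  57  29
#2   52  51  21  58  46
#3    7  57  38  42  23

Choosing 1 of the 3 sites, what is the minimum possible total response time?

167

Open {#3}.
  C1→#3 7, C2→#3 57, C3→#3 38, C4→#3 42, C5→#3 23  ⇒ total 167.
Compare {#1}: total 187.
Compare {#2}: total 228.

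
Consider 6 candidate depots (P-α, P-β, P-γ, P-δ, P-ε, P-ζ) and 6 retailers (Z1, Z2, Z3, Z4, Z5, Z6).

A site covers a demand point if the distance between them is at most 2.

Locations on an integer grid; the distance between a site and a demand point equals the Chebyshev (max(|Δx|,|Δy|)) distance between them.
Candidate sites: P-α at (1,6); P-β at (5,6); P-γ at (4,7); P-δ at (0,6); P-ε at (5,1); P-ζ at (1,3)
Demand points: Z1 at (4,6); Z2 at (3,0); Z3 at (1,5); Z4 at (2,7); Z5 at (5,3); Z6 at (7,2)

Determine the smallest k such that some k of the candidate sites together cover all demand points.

Coverage sets (demand points within 2 of each site):
  P-α: {Z3, Z4}
  P-β: {Z1}
  P-γ: {Z1, Z4}
  P-δ: {Z3, Z4}
  P-ε: {Z2, Z5, Z6}
  P-ζ: {Z3}
No 2 sites suffice: every size-2 union leaves at least one demand point uncovered.
But {P-α, P-β, P-ε} covers everything, so the minimum is 3.

3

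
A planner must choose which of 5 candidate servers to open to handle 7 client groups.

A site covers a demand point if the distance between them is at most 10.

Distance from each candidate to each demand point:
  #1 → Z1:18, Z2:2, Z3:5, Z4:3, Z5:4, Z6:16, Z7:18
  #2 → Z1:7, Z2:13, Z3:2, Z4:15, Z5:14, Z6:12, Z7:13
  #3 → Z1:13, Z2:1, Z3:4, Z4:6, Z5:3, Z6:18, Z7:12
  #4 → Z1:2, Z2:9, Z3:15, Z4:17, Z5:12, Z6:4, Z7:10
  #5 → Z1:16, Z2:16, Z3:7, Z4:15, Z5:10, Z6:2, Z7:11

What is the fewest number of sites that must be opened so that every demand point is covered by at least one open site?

2

Coverage sets (demand points within 10 of each site):
  #1: {Z2, Z3, Z4, Z5}
  #2: {Z1, Z3}
  #3: {Z2, Z3, Z4, Z5}
  #4: {Z1, Z2, Z6, Z7}
  #5: {Z3, Z5, Z6}
No single site covers all 7 demand points.
But {#1, #4} covers everything, so the minimum is 2.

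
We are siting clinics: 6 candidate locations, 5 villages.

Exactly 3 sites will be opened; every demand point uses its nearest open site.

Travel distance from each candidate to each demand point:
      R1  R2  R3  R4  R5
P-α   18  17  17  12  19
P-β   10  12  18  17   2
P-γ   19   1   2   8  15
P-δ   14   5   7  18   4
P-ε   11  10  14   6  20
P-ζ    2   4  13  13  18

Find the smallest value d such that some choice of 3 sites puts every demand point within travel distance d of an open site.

Open {P-δ, P-ε, P-ζ}.
  Farthest demand point is R3 at travel distance 7 (to P-δ); all others are ≤ 7.
With {P-β, P-γ, P-ζ} the worst case is 8.
With {P-γ, P-δ, P-ζ} the worst case is 8.
No size-3 selection achieves below 7.

7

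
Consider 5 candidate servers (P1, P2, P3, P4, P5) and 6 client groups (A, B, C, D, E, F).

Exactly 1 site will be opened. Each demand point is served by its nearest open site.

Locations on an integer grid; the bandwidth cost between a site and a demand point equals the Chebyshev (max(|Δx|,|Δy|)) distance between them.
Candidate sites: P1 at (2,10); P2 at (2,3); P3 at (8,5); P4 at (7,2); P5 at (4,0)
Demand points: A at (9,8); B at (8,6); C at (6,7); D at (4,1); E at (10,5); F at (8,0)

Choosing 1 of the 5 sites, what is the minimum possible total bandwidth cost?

Open {P3}.
  A→P3 3, B→P3 1, C→P3 2, D→P3 4, E→P3 2, F→P3 5  ⇒ total 17.
Compare {P4}: total 23.
Compare {P5}: total 32.
No size-1 selection does better; minimum is 17.

17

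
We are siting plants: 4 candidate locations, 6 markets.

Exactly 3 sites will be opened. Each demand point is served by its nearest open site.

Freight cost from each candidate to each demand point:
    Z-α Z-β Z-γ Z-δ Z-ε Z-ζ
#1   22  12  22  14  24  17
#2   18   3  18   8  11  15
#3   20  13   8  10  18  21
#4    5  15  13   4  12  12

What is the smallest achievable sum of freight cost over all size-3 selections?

43

Open {#2, #3, #4}.
  Z-α→#4 5, Z-β→#2 3, Z-γ→#3 8, Z-δ→#4 4, Z-ε→#2 11, Z-ζ→#4 12  ⇒ total 43.
Compare {#1, #2, #4}: total 48.
Compare {#1, #3, #4}: total 53.
No size-3 selection does better; minimum is 43.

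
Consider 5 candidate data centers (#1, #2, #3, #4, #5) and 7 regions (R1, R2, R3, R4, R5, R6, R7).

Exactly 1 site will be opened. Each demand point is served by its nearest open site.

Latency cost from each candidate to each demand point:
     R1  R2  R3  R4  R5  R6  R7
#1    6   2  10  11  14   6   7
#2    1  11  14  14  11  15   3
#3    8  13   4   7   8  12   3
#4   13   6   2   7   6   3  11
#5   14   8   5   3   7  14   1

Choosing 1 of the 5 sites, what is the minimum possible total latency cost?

Open {#4}.
  R1→#4 13, R2→#4 6, R3→#4 2, R4→#4 7, R5→#4 6, R6→#4 3, R7→#4 11  ⇒ total 48.
Compare {#5}: total 52.
Compare {#3}: total 55.
No size-1 selection does better; minimum is 48.

48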